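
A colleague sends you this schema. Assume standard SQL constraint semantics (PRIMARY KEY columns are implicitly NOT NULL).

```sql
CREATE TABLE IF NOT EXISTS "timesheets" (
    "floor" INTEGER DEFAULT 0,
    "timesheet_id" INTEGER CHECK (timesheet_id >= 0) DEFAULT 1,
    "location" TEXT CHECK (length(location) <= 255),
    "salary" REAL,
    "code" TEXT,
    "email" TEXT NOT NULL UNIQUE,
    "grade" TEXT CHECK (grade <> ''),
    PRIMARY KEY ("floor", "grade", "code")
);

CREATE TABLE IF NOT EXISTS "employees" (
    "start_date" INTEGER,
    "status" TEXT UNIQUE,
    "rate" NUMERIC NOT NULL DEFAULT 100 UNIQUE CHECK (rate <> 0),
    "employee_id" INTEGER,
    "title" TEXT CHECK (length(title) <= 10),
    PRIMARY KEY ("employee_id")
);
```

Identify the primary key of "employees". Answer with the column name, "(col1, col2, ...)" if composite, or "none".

employee_id is declared PRIMARY KEY as a table-level PRIMARY KEY clause.

employee_id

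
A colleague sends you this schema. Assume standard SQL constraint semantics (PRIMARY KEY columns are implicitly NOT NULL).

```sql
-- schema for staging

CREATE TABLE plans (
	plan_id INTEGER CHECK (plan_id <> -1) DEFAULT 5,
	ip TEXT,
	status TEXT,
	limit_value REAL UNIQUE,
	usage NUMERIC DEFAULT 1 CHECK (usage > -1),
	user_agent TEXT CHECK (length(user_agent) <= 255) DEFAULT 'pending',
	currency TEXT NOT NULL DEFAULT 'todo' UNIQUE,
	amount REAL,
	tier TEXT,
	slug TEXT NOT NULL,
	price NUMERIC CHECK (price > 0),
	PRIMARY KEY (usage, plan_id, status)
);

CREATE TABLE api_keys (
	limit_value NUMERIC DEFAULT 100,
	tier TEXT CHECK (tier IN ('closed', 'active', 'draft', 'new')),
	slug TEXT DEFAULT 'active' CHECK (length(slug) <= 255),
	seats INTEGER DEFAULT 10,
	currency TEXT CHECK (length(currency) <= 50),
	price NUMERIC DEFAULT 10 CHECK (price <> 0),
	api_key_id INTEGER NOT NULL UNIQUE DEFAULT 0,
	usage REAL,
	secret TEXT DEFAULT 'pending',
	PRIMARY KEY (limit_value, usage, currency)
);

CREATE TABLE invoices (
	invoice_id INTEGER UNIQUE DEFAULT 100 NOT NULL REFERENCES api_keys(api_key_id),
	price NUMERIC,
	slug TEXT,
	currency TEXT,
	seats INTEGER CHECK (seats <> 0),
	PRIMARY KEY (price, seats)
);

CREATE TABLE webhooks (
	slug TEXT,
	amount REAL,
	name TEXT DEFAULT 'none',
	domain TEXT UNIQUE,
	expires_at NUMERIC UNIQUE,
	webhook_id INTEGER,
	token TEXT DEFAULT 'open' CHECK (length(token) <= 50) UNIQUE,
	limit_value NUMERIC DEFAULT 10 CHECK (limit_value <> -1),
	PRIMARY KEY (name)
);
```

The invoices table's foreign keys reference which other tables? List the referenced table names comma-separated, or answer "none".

api_keys

- invoice_id REFERENCES api_keys(api_key_id).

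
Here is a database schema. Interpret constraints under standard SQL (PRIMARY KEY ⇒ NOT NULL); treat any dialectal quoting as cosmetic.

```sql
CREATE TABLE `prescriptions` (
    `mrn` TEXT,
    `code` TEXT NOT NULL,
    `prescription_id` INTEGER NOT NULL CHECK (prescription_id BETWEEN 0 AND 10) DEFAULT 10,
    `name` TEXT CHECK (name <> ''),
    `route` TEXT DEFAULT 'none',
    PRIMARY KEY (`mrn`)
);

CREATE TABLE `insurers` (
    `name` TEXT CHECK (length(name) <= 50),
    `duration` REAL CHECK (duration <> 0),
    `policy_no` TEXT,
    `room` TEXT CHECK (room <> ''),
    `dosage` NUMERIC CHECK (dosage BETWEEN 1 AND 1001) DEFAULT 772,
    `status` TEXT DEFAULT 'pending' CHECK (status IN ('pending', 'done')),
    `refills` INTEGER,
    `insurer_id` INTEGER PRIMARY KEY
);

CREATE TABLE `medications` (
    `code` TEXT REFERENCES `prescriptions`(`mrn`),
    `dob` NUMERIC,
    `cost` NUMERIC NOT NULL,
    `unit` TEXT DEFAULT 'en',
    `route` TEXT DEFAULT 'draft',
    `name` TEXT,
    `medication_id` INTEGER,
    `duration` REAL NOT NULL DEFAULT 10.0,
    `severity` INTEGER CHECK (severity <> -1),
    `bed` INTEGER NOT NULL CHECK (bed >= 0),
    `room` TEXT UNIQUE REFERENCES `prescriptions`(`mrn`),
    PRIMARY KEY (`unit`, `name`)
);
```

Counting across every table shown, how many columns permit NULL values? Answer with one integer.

15

prescriptions: 2 nullable (name, route — PK (mrn) and explicit NOT NULL columns excluded).
insurers: 7 nullable (name, duration, policy_no, room, dosage, status, refills — PK (insurer_id) and explicit NOT NULL columns excluded).
medications: 6 nullable (code, dob, route, medication_id, severity, room — PK (unit, name) and explicit NOT NULL columns excluded).
Total: 2 + 7 + 6 = 15.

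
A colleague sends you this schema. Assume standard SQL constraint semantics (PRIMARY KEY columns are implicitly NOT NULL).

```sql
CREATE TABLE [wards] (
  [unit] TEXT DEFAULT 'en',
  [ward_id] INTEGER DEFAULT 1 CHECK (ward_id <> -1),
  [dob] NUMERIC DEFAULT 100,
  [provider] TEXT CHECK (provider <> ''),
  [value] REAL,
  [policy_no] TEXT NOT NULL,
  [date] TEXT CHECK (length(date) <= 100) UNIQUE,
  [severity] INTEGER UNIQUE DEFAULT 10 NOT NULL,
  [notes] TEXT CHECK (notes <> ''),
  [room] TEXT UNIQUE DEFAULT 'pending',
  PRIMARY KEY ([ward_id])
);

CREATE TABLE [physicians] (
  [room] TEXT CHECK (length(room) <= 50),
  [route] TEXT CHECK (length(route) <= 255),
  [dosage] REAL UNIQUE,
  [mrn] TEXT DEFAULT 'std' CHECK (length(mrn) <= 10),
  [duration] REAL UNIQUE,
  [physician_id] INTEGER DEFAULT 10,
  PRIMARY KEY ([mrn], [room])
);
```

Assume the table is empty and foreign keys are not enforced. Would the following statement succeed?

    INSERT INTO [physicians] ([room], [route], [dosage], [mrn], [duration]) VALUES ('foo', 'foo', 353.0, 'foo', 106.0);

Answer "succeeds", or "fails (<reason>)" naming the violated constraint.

succeeds

NOT NULL columns: mrn is supplied; room is supplied.
CHECK constraints: 'foo' satisfies (length(room) <= 50); 'foo' satisfies (length(route) <= 255); 'foo' satisfies (length(mrn) <= 10).
No constraint is violated.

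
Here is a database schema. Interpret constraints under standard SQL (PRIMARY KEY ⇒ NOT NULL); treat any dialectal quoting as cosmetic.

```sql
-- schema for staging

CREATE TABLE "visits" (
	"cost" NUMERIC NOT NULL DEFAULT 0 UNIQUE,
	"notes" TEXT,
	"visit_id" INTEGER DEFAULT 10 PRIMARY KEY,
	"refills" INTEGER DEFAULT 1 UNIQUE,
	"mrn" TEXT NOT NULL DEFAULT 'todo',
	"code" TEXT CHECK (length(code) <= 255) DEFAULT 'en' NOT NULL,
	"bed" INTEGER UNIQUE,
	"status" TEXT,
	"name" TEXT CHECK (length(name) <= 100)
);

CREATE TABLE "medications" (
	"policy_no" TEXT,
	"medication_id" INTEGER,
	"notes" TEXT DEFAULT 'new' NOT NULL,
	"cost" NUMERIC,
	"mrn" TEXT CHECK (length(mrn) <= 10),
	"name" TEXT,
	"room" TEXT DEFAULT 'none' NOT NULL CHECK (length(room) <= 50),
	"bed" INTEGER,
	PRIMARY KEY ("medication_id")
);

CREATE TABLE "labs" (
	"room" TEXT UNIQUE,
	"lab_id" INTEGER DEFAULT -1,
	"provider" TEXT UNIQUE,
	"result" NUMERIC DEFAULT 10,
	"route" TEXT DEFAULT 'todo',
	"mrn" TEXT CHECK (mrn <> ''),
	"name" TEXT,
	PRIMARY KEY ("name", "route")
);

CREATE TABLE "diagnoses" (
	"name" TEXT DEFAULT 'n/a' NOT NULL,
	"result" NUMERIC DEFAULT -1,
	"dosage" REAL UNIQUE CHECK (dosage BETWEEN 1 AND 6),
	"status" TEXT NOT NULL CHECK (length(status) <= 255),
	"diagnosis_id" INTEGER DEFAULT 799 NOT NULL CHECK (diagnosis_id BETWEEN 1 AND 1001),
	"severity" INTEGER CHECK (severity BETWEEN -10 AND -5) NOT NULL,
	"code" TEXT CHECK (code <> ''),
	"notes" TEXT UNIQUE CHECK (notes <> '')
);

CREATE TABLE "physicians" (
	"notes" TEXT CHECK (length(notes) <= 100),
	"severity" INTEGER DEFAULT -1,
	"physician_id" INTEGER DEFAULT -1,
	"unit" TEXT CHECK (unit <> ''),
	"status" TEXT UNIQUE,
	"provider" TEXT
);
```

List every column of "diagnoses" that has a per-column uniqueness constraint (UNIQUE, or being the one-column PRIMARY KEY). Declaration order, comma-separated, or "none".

dosage, notes

- name: no UNIQUE or single-column PK constraint.
- result: no UNIQUE or single-column PK constraint.
- dosage: declared UNIQUE → unique.
- status: no UNIQUE or single-column PK constraint.
- diagnosis_id: no UNIQUE or single-column PK constraint.
- severity: no UNIQUE or single-column PK constraint.
- code: no UNIQUE or single-column PK constraint.
- notes: declared UNIQUE → unique.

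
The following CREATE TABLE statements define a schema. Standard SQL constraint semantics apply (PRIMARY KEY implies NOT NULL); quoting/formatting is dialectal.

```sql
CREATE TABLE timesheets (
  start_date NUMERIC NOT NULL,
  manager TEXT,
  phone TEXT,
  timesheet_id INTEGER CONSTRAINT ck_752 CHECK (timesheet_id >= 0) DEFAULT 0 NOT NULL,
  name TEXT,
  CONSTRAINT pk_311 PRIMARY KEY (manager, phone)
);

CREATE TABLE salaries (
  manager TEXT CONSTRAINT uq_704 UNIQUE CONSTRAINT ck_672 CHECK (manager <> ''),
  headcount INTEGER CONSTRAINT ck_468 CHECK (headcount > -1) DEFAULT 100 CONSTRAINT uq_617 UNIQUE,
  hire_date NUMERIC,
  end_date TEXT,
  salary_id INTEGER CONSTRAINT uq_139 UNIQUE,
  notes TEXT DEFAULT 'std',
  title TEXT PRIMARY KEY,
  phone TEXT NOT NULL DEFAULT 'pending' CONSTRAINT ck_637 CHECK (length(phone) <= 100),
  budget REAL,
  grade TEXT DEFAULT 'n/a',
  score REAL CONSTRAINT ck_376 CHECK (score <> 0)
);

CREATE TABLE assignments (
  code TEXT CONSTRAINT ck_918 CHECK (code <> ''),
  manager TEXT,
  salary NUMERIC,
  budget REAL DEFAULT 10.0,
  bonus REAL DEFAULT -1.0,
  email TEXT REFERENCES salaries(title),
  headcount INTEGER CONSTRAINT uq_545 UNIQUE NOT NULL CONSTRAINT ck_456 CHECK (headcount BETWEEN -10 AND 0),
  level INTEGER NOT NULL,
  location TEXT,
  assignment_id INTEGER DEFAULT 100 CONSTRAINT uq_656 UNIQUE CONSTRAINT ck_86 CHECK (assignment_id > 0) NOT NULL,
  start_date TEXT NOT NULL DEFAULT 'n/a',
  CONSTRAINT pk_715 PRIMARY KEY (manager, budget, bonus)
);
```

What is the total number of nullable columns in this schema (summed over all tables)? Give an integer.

14

timesheets: 1 nullable (name — PK (manager, phone) and explicit NOT NULL columns excluded).
salaries: 9 nullable (manager, headcount, hire_date, end_date, salary_id, notes, budget, grade, score — PK (title) and explicit NOT NULL columns excluded).
assignments: 4 nullable (code, salary, email, location — PK (manager, budget, bonus) and explicit NOT NULL columns excluded).
Total: 1 + 9 + 4 = 14.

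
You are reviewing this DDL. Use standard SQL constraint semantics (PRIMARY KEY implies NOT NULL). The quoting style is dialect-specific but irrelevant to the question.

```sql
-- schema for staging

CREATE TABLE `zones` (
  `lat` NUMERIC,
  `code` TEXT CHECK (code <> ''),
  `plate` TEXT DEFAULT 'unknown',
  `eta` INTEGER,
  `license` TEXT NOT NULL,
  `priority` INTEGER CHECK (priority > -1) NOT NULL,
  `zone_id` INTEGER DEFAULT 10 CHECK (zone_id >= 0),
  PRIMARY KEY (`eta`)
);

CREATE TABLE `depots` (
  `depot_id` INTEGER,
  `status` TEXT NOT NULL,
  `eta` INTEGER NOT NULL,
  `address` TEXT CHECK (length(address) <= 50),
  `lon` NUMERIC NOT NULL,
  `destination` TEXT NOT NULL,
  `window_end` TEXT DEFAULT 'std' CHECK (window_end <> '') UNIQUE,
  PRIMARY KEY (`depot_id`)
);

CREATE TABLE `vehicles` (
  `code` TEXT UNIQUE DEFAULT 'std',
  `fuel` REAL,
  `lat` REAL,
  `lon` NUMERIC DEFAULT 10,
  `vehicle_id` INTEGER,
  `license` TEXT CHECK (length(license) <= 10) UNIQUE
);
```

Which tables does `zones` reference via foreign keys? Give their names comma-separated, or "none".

No column in zones has a REFERENCES clause.

none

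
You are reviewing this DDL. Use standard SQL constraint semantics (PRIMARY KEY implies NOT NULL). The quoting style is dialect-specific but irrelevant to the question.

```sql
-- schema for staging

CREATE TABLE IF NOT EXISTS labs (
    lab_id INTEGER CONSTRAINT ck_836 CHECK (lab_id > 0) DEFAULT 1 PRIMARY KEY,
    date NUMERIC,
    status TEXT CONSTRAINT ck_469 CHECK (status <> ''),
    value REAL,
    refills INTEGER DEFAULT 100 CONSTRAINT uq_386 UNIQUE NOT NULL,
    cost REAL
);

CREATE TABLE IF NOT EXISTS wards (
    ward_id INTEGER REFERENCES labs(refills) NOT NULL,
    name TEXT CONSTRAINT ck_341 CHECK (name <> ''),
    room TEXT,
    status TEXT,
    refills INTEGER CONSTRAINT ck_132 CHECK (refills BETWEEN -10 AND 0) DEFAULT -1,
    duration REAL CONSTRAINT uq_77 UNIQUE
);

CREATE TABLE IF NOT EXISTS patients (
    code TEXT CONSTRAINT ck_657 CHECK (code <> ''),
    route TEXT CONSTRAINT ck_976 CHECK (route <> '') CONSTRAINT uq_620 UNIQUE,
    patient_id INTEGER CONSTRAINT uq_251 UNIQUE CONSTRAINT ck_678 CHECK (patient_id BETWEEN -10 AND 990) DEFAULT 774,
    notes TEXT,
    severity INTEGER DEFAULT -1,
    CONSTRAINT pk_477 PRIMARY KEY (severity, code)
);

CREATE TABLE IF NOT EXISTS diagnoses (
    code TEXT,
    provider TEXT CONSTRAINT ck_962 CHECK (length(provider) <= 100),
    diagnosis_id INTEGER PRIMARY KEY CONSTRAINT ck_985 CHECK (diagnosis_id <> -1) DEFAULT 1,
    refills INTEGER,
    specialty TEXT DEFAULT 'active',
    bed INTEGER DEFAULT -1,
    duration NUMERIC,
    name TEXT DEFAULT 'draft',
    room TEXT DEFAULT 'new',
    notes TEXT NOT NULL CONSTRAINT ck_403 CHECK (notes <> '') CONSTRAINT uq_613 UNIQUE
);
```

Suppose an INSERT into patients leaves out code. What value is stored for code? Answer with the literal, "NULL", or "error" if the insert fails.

code has no DEFAULT clause.
Omitting it would insert NULL, but it is part of the PRIMARY KEY, so the INSERT fails.

error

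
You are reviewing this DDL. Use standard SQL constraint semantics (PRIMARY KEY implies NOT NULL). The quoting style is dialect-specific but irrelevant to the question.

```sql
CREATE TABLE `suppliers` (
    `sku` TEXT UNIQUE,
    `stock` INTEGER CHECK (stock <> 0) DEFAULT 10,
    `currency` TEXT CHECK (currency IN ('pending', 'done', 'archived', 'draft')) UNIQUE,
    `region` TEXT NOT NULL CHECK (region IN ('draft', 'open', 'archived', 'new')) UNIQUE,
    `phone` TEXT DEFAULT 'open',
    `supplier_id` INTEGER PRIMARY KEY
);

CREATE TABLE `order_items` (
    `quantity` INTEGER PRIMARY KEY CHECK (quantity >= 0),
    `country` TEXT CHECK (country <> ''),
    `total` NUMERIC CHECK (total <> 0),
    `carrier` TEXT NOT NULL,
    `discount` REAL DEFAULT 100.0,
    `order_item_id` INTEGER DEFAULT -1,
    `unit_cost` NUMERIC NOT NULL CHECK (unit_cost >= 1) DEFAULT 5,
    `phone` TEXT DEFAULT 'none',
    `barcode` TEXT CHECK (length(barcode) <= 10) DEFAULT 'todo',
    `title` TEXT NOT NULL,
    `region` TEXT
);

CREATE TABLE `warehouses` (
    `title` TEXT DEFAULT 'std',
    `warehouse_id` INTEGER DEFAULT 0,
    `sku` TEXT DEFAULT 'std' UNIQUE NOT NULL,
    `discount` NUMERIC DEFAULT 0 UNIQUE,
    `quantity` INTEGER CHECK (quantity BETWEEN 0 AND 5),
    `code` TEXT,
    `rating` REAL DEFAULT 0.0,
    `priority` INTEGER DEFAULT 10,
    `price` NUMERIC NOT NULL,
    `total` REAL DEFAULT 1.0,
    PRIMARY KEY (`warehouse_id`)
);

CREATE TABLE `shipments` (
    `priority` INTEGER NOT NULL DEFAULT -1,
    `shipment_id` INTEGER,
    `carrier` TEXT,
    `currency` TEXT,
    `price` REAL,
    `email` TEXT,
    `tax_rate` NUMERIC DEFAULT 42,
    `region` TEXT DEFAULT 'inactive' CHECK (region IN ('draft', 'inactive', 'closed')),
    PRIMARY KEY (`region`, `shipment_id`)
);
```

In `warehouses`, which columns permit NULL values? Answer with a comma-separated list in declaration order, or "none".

title, discount, quantity, code, rating, priority, total

- title: DEFAULT only fills an omitted column; an explicit NULL is still allowed → nullable.
- warehouse_id: part of the PRIMARY KEY, which implies NOT NULL → not nullable.
- sku: declared NOT NULL → not nullable.
- discount: UNIQUE does not imply NOT NULL → nullable.
- quantity: CHECK does not forbid NULL (a CHECK constraint passes when its expression is NULL) → nullable.
- code: no NOT NULL constraint applies → nullable.
- rating: DEFAULT only fills an omitted column; an explicit NULL is still allowed → nullable.
- priority: DEFAULT only fills an omitted column; an explicit NULL is still allowed → nullable.
- price: declared NOT NULL → not nullable.
- total: DEFAULT only fills an omitted column; an explicit NULL is still allowed → nullable.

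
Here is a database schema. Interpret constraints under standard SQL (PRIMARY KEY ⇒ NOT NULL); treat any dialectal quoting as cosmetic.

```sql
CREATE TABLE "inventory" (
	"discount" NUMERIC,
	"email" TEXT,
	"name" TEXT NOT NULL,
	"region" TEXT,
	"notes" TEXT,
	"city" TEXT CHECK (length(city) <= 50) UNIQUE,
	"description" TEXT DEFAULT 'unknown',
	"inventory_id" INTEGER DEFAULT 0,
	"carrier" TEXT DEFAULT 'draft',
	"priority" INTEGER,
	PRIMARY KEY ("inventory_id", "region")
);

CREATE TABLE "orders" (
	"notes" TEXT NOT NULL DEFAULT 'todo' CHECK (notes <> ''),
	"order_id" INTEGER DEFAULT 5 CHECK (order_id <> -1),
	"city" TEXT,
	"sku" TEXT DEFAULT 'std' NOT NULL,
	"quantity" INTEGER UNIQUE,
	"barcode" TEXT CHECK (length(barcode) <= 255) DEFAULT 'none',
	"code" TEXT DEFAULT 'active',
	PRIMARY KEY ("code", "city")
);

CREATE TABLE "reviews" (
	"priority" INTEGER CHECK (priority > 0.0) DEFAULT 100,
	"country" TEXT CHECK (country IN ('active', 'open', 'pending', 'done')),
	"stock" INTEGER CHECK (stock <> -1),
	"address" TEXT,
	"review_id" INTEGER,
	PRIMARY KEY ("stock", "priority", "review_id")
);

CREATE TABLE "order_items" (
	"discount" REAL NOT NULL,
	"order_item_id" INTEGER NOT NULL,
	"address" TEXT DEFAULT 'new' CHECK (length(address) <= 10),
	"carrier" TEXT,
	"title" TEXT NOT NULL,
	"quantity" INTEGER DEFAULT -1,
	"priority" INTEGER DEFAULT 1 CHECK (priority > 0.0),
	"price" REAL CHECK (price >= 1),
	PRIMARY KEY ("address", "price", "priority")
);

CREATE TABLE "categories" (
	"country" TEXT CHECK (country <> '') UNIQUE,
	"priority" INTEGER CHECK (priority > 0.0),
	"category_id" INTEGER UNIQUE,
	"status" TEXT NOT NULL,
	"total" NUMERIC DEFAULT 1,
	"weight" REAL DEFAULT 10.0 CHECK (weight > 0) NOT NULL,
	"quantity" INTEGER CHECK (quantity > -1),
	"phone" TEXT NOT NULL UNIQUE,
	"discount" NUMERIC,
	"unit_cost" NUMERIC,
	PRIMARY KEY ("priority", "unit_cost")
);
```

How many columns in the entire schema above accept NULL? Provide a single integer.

19

inventory: 7 nullable (discount, email, notes, city, description, carrier, priority — PK (inventory_id, region) and explicit NOT NULL columns excluded).
orders: 3 nullable (order_id, quantity, barcode — PK (code, city) and explicit NOT NULL columns excluded).
reviews: 2 nullable (country, address — PK (stock, priority, review_id) and explicit NOT NULL columns excluded).
order_items: 2 nullable (carrier, quantity — PK (address, price, priority) and explicit NOT NULL columns excluded).
categories: 5 nullable (country, category_id, total, quantity, discount — PK (priority, unit_cost) and explicit NOT NULL columns excluded).
Total: 7 + 3 + 2 + 2 + 5 = 19.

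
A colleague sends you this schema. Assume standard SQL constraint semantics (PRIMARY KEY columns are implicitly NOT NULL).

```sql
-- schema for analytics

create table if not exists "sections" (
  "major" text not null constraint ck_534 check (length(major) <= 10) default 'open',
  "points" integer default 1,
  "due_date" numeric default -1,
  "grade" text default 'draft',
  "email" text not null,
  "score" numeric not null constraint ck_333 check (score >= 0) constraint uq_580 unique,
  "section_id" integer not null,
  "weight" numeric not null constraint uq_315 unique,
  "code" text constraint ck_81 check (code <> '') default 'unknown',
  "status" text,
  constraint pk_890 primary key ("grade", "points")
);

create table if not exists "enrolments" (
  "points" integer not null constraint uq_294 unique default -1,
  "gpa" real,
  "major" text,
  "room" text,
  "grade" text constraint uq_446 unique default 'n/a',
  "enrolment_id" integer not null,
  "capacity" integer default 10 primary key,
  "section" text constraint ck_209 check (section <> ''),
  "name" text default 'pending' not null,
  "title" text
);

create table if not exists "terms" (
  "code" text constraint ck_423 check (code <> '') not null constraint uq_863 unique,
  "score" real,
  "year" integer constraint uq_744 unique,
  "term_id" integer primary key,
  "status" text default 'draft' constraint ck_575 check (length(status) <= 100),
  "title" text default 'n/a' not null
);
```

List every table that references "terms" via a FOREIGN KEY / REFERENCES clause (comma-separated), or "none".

No REFERENCES clause anywhere in the schema names terms.

none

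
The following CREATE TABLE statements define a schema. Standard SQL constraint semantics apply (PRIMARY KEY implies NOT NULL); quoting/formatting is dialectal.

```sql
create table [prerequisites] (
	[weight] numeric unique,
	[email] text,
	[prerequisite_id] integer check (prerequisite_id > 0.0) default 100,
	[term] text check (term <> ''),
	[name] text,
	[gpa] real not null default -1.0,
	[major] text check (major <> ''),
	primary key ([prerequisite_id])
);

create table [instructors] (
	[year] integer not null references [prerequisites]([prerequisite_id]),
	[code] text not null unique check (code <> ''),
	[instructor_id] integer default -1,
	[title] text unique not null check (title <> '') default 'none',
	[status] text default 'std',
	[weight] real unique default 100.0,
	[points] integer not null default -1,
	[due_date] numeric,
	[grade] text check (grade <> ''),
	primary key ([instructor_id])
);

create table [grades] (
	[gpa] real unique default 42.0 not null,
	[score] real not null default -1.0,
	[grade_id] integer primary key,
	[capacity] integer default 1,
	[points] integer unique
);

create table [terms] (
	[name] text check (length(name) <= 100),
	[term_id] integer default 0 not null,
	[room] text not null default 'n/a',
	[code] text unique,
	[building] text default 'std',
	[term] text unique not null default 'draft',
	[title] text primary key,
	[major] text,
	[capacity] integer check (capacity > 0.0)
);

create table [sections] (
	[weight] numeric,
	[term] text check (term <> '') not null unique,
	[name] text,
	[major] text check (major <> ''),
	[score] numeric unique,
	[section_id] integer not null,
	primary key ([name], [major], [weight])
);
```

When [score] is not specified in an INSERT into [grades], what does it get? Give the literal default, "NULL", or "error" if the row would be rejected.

-1.0

score has an explicit DEFAULT -1.0.
When the column is omitted from an INSERT, that default is used.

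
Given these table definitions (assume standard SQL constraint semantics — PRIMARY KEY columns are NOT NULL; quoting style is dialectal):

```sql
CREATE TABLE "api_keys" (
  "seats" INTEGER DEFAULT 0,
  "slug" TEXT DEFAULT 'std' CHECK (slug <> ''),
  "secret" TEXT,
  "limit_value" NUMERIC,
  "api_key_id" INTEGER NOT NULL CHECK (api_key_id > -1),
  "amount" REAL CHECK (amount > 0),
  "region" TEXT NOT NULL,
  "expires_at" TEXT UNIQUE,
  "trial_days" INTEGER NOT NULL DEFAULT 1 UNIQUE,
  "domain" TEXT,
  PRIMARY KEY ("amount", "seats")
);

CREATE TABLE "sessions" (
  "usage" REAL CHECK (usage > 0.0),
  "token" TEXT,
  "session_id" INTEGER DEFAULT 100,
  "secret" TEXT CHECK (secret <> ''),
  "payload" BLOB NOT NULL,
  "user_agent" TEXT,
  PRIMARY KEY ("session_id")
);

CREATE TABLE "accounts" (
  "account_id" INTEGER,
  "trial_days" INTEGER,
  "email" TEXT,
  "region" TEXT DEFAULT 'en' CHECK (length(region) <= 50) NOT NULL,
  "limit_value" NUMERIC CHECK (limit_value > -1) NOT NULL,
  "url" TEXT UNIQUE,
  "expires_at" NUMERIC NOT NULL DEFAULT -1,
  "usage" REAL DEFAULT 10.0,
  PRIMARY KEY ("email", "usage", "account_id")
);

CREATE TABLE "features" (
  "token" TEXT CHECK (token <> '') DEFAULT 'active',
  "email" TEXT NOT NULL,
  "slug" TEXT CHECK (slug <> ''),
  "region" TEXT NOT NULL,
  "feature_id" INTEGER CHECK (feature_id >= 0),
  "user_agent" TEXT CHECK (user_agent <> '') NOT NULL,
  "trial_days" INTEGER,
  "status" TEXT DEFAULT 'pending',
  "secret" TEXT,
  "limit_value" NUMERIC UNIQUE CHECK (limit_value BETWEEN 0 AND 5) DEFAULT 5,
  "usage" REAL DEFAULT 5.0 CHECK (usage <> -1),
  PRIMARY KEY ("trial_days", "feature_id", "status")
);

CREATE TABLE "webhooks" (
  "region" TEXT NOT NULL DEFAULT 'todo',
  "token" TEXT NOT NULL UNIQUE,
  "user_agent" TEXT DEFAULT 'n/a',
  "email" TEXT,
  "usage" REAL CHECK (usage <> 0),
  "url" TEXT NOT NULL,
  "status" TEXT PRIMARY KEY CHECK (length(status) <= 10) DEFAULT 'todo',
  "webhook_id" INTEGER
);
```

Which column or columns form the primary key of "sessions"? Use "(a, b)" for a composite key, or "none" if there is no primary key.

session_id

session_id is declared PRIMARY KEY as a table-level PRIMARY KEY clause.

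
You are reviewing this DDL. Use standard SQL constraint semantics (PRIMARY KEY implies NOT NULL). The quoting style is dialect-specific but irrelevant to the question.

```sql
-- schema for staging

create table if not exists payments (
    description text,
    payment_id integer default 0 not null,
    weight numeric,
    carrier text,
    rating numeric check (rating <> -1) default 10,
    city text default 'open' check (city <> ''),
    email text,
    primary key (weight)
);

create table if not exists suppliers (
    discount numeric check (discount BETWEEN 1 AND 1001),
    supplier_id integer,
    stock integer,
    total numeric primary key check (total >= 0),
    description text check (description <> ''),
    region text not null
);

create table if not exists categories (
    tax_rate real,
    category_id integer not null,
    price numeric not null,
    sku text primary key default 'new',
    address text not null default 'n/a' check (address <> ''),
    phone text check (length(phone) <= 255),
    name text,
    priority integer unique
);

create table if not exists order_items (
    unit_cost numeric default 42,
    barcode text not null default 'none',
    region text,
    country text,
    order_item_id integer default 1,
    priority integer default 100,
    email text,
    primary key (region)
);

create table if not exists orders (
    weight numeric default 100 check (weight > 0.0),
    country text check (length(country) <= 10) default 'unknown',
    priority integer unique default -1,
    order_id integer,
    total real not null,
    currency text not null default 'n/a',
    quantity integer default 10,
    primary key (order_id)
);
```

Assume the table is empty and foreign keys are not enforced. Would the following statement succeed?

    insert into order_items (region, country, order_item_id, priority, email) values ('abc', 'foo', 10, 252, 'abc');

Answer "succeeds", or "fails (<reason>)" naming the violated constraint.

succeeds

NOT NULL columns: barcode defaults to 'none'; region is supplied.
No constraint is violated.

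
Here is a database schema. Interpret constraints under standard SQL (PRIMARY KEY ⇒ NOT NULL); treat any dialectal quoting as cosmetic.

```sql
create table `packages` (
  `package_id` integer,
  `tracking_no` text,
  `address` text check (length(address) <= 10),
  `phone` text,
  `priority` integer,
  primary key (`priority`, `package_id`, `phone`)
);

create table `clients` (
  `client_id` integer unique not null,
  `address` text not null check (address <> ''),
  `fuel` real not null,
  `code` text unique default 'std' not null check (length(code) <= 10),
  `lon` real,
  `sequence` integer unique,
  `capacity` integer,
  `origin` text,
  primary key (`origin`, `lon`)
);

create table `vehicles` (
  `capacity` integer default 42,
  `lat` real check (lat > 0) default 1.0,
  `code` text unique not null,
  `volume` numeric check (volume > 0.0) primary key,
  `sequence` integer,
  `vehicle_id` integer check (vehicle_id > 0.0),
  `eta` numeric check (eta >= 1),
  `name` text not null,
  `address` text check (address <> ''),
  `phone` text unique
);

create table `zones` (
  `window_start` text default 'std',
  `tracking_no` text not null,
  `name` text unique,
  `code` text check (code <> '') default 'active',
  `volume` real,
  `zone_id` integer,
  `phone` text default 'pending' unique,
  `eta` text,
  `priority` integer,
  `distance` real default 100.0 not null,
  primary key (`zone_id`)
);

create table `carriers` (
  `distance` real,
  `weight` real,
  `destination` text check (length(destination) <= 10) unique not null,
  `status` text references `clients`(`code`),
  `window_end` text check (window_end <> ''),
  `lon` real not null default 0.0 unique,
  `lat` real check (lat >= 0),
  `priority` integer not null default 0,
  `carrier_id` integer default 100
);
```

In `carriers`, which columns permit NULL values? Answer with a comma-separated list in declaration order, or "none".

distance, weight, status, window_end, lat, carrier_id

- distance: no NOT NULL constraint applies → nullable.
- weight: no NOT NULL constraint applies → nullable.
- destination: declared NOT NULL → not nullable.
- status: a foreign key column may be NULL unless separately constrained → nullable.
- window_end: CHECK does not forbid NULL (a CHECK constraint passes when its expression is NULL) → nullable.
- lon: declared NOT NULL → not nullable.
- lat: CHECK does not forbid NULL (a CHECK constraint passes when its expression is NULL) → nullable.
- priority: declared NOT NULL → not nullable.
- carrier_id: DEFAULT only fills an omitted column; an explicit NULL is still allowed → nullable.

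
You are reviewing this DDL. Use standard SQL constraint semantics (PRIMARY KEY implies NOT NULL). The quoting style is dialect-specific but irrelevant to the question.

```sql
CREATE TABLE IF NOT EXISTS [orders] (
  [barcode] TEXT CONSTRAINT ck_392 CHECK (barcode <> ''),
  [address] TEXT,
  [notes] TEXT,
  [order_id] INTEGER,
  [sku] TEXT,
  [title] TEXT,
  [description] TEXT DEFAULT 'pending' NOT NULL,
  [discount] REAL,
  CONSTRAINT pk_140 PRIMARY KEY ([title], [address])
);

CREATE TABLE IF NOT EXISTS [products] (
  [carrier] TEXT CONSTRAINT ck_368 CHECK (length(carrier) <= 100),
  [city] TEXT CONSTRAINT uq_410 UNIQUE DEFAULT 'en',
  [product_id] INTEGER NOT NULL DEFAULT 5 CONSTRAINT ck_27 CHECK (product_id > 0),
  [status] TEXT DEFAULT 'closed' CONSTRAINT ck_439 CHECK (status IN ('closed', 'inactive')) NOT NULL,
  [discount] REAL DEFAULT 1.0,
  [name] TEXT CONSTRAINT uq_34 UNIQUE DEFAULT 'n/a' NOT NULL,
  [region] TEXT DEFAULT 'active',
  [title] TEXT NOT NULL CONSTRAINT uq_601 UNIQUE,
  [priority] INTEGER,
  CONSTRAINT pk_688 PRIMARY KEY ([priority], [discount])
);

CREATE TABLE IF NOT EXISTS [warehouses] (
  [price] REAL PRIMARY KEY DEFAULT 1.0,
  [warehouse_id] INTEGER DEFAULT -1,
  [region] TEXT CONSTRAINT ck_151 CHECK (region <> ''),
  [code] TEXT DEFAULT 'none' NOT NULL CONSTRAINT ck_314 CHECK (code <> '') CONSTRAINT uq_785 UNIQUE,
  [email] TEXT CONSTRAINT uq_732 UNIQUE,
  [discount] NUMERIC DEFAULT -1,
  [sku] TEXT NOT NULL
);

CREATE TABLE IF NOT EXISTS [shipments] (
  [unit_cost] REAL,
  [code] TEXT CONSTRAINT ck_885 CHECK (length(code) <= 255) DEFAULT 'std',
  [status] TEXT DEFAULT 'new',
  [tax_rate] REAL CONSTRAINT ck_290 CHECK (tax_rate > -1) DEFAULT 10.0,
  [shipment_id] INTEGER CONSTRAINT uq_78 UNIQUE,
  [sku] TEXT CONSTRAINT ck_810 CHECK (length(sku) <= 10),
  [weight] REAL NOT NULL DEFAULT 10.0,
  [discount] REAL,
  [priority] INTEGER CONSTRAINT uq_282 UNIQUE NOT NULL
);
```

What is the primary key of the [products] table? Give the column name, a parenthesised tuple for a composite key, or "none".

A table-level PRIMARY KEY clause names 2 columns: priority, discount.
This is a composite key — the combination is unique, not each column individually.

(priority, discount)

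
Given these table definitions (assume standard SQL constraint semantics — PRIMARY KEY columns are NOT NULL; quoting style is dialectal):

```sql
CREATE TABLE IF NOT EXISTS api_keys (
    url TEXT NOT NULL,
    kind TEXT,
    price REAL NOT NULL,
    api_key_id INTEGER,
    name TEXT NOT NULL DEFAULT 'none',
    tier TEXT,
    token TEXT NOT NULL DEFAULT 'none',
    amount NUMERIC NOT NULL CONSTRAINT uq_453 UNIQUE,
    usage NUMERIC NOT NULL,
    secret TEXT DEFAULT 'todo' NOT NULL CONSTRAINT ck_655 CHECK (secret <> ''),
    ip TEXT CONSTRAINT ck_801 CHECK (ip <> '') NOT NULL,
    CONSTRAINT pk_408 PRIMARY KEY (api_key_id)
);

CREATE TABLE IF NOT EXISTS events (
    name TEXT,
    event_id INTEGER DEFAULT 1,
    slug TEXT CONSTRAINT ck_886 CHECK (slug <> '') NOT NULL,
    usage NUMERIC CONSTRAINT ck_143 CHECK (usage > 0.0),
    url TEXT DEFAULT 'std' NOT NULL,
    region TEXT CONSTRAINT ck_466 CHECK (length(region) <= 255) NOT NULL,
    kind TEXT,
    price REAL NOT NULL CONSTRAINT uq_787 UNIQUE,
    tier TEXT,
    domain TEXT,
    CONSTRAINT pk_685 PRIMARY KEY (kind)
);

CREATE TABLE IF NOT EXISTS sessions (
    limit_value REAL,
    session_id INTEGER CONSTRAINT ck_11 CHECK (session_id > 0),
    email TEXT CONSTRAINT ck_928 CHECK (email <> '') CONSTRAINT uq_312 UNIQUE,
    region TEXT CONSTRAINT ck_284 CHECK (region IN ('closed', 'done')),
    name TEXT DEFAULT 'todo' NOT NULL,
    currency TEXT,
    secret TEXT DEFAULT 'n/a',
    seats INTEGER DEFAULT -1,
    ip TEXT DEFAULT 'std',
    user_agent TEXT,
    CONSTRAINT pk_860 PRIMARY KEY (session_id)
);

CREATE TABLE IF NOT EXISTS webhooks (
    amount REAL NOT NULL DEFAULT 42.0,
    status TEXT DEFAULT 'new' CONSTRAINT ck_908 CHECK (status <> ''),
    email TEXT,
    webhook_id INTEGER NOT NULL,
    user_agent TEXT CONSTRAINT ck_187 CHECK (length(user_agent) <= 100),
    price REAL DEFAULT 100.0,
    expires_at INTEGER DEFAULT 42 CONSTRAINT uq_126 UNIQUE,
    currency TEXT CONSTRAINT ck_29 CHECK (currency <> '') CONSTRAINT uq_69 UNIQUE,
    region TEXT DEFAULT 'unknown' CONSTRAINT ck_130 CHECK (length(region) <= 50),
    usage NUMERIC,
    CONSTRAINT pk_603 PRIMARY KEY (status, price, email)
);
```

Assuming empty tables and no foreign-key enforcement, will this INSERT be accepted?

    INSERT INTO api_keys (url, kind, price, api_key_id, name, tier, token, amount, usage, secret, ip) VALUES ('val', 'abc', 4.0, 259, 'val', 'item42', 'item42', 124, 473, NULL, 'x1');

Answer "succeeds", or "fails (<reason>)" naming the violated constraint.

fails (NOT NULL on secret)

secret is explicitly set to NULL, but secret is declared NOT NULL.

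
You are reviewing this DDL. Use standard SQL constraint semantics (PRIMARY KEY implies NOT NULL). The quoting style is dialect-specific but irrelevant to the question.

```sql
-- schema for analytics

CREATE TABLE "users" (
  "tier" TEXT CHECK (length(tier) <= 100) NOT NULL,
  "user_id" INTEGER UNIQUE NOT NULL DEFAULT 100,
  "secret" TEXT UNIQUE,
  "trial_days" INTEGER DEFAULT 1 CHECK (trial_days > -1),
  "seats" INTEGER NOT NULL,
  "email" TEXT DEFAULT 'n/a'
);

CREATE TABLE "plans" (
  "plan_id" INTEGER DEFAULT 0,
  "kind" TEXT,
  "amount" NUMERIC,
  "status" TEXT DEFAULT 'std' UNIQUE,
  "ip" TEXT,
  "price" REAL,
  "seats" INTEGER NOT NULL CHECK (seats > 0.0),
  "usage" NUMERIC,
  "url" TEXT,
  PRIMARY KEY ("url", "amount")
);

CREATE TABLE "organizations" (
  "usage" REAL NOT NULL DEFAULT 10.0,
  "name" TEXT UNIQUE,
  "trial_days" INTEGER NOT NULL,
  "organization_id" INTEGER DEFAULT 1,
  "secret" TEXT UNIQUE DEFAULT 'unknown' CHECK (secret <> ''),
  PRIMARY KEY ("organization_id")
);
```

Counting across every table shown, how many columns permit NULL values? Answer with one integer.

11

users: 3 nullable (secret, trial_days, email — PK none and explicit NOT NULL columns excluded).
plans: 6 nullable (plan_id, kind, status, ip, price, usage — PK (url, amount) and explicit NOT NULL columns excluded).
organizations: 2 nullable (name, secret — PK (organization_id) and explicit NOT NULL columns excluded).
Total: 3 + 6 + 2 = 11.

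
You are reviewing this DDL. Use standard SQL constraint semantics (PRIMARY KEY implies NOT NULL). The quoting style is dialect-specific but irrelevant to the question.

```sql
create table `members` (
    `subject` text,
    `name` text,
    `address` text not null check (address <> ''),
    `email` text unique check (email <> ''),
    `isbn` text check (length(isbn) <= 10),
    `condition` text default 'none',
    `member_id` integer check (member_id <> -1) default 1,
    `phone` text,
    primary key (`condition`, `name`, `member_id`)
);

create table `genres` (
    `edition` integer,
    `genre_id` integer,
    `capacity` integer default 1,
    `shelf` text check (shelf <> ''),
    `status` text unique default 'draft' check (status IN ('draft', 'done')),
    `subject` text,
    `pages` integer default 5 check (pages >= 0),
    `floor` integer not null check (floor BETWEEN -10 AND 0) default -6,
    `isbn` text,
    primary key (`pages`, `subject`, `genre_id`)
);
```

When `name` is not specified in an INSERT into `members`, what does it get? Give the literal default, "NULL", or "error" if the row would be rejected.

error

name has no DEFAULT clause.
Omitting it would insert NULL, but it is part of the PRIMARY KEY, so the INSERT fails.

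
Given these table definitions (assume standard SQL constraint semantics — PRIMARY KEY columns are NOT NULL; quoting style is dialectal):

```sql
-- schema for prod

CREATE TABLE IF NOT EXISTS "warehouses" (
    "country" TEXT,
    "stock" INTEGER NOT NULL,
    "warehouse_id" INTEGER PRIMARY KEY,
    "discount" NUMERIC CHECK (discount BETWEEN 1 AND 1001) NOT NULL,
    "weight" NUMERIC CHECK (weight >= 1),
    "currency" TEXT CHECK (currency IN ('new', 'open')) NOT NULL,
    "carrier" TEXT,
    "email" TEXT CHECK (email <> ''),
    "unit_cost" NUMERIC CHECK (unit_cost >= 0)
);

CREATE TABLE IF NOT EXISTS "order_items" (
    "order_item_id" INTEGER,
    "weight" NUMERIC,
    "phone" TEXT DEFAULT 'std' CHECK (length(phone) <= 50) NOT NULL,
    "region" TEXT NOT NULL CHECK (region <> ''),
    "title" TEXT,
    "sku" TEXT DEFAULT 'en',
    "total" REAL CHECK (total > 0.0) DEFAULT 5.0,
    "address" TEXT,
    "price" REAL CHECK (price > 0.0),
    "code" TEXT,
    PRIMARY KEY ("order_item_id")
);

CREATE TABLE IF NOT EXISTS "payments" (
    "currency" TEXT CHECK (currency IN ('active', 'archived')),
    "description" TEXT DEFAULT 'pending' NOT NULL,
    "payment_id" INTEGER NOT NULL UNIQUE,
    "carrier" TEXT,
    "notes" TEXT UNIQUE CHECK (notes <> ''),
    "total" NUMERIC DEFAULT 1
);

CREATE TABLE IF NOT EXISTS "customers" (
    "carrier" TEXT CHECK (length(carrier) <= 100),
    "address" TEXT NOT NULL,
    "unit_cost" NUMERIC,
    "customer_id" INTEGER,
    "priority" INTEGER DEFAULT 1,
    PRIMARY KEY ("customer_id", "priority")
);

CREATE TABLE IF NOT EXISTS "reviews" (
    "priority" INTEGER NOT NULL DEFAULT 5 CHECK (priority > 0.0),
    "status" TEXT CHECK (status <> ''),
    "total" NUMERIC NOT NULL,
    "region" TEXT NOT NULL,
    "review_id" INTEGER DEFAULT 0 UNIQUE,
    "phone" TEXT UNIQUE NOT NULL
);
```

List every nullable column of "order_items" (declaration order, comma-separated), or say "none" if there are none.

weight, title, sku, total, address, price, code

- order_item_id: part of the PRIMARY KEY, which implies NOT NULL → not nullable.
- weight: no NOT NULL constraint applies → nullable.
- phone: declared NOT NULL → not nullable.
- region: declared NOT NULL → not nullable.
- title: no NOT NULL constraint applies → nullable.
- sku: DEFAULT only fills an omitted column; an explicit NULL is still allowed → nullable.
- total: CHECK does not forbid NULL (a CHECK constraint passes when its expression is NULL) → nullable.
- address: no NOT NULL constraint applies → nullable.
- price: CHECK does not forbid NULL (a CHECK constraint passes when its expression is NULL) → nullable.
- code: no NOT NULL constraint applies → nullable.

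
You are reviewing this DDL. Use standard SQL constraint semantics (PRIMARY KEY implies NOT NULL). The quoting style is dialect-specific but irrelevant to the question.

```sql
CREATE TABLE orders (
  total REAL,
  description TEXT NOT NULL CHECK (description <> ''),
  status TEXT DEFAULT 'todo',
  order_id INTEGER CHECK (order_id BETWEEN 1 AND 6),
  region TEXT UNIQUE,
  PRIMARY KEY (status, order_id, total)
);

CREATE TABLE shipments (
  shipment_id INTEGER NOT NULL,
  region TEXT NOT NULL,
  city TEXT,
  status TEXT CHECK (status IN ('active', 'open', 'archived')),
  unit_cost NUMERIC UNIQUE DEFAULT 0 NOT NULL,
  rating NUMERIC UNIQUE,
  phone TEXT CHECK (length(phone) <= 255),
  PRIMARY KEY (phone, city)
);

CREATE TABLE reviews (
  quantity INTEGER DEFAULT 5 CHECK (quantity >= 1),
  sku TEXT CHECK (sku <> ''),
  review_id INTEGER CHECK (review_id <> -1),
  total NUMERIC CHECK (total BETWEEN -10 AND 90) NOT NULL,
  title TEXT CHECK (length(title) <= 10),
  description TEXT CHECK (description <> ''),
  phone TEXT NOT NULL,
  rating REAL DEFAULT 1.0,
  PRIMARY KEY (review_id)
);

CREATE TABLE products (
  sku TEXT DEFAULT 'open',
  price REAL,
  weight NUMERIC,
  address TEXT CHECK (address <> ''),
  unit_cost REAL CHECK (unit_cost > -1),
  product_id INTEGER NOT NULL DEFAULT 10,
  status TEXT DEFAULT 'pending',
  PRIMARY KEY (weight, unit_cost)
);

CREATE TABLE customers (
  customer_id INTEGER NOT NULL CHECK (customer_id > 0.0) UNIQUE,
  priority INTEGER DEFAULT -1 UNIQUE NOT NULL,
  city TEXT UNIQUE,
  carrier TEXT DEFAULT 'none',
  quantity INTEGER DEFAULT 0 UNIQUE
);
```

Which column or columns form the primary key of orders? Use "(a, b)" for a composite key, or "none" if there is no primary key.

A table-level PRIMARY KEY clause names 3 columns: status, order_id, total.
This is a composite key — the combination is unique, not each column individually.

(status, order_id, total)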